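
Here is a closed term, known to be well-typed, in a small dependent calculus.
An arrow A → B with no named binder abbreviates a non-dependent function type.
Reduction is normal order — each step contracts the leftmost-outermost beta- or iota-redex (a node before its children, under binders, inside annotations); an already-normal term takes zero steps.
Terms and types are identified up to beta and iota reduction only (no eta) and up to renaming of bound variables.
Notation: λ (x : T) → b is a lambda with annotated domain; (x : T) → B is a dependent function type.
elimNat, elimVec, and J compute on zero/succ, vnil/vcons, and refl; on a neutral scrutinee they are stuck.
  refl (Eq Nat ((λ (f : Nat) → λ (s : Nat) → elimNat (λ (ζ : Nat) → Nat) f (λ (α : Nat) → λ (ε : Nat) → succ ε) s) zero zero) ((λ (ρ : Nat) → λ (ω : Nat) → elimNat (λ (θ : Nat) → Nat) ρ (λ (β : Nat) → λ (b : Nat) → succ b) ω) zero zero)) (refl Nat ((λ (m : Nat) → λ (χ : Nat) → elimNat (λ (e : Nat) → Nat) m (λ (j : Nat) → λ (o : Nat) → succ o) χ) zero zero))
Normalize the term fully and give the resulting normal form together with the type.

resulting normal form:
  refl (Eq Nat zero zero) (refl Nat zero)
type:
  Eq (Eq Nat zero zero) (refl Nat zero) (refl Nat zero)
observation: 9 normal-order steps normalize the term, beginning with a beta-redex.


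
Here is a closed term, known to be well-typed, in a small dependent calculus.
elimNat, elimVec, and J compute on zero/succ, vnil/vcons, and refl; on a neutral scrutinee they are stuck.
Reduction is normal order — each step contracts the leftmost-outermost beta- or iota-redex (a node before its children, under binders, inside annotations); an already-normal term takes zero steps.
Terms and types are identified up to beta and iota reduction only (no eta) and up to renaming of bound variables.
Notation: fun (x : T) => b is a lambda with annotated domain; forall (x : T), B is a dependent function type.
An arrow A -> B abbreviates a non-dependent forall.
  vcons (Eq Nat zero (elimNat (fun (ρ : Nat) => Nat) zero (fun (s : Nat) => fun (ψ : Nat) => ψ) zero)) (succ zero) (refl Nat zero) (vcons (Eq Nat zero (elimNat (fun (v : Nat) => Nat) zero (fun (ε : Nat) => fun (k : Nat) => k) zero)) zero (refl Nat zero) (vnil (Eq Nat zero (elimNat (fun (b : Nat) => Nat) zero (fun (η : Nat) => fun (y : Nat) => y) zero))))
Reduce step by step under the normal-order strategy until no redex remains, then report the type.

normal-order reduction sequence:
  vcons (Eq Nat zero (elimNat (fun (ρ : Nat) => Nat) zero (fun (s : Nat) => fun (ψ : Nat) => ψ) zero)) (succ zero) (refl Nat zero) (vcons (Eq Nat zero (elimNat (fun (v : Nat) => Nat) zero (fun (ε : Nat) => fun (k : Nat) => k) zero)) zero (refl Nat zero) (vnil (Eq Nat zero (elimNat (fun (b : Nat) => Nat) zero (fun (η : Nat) => fun (y : Nat) => y) zero))))
  ~> vcons (Eq Nat zero zero) (succ zero) (refl Nat zero) (vcons (Eq Nat zero (elimNat (fun (ρ : Nat) => Nat) zero (fun (s : Nat) => fun (ψ : Nat) => ψ) zero)) zero (refl Nat zero) (vnil (Eq Nat zero (elimNat (fun (v : Nat) => Nat) zero (fun (ε : Nat) => fun (k : Nat) => k) zero))))
  ~> vcons (Eq Nat zero zero) (succ zero) (refl Nat zero) (vcons (Eq Nat zero zero) zero (refl Nat zero) (vnil (Eq Nat zero (elimNat (fun (ρ : Nat) => Nat) zero (fun (s : Nat) => fun (ψ : Nat) => ψ) zero))))
  ~> vcons (Eq Nat zero zero) (succ zero) (refl Nat zero) (vcons (Eq Nat zero zero) zero (refl Nat zero) (vnil (Eq Nat zero zero)))
type:
  Vec (Eq Nat zero zero) (succ (succ zero))


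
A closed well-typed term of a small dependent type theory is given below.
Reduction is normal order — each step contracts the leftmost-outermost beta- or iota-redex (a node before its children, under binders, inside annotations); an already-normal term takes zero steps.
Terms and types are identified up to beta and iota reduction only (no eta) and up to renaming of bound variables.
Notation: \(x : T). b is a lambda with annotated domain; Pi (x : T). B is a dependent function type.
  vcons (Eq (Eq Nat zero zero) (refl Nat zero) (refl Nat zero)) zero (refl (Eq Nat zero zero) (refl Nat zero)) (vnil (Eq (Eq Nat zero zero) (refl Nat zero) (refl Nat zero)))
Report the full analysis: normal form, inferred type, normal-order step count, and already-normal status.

normal form:
  vcons (Eq (Eq Nat zero zero) (refl Nat zero) (refl Nat zero)) zero (refl (Eq Nat zero zero) (refl Nat zero)) (vnil (Eq (Eq Nat zero zero) (refl Nat zero) (refl Nat zero)))
type:
  Vec (Eq (Eq Nat zero zero) (refl Nat zero) (refl Nat zero)) (succ zero)
steps to reach normal form (normal order): 0
already normal: yes


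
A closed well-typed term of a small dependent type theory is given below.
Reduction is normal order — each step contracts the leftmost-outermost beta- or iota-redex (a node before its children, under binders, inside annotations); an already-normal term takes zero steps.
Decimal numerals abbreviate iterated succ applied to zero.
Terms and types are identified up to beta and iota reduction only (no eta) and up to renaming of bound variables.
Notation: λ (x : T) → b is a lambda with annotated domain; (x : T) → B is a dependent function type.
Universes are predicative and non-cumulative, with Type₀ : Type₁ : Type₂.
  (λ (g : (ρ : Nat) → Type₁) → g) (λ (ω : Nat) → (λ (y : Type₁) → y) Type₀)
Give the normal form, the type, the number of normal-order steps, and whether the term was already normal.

reduced normal form:
  λ (g : Nat) → Type₀
type:
  (g : Nat) → Type₁
reduction steps (normal order): 2
started in normal form: no
first contracted redex: a beta-redex


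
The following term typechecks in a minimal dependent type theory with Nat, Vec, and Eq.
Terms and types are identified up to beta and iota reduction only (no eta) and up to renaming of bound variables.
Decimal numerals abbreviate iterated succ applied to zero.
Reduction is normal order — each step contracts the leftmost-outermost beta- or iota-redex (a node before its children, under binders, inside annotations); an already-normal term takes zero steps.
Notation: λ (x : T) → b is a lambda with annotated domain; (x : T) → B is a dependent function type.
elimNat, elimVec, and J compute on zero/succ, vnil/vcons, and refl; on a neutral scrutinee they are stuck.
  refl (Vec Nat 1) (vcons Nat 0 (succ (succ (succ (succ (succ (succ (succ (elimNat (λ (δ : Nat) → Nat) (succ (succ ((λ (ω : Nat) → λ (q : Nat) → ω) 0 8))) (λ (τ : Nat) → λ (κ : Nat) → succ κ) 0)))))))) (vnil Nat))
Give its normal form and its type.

resulting normal form:
  refl (Vec Nat 1) (vcons Nat 0 9 (vnil Nat))
type:
  Eq (Vec Nat 1) (vcons Nat 0 9 (vnil Nat)) (vcons Nat 0 9 (vnil Nat))
observation: normalization takes exactly 3 steps under the normal-order strategy.


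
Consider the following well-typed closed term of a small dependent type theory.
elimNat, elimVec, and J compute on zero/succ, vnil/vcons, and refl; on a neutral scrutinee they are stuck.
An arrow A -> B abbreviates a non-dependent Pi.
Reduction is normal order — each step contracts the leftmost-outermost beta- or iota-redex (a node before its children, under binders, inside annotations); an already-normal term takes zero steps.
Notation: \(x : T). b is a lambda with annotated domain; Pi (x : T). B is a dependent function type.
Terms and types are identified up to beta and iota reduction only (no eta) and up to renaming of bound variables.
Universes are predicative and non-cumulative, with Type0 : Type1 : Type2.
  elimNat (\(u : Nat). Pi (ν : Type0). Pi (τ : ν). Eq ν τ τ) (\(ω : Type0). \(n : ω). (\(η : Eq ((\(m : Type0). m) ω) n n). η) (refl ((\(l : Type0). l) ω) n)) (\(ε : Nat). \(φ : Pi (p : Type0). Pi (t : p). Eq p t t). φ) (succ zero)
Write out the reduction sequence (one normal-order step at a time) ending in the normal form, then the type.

reduction (normal order):
  elimNat (\(u : Nat). Pi (ν : Type0). Pi (τ : ν). Eq ν τ τ) (\(ω : Type0). \(n : ω). (\(η : Eq ((\(m : Type0). m) ω) n n). η) (refl ((\(l : Type0). l) ω) n)) (\(ε : Nat). \(φ : Pi (p : Type0). Pi (t : p). Eq p t t). φ) (succ zero)
  ~> (\(u : Nat). \(ν : Pi (τ : Type0). Pi (ω : τ). Eq τ ω ω). ν) zero (elimNat (\(n : Nat). Pi (η : Type0). Pi (m : η). Eq η m m) (\(l : Type0). \(ε : l). (\(φ : Eq ((\(p : Type0). p) l) ε ε). φ) (refl ((\(t : Type0). t) l) ε)) (\(ψ : Nat). \(σ : Pi (ρ : Type0). Pi (b : ρ). Eq ρ b b). σ) zero)
  ~> (\(u : Pi (ν : Type0). Pi (τ : ν). Eq ν τ τ). u) (elimNat (\(ω : Nat). Pi (n : Type0). Pi (η : n). Eq n η η) (\(m : Type0). \(l : m). (\(ε : Eq ((\(φ : Type0). φ) m) l l). ε) (refl ((\(p : Type0). p) m) l)) (\(t : Nat). \(ψ : Pi (σ : Type0). Pi (ρ : σ). Eq σ ρ ρ). ψ) zero)
  ~> elimNat (\(u : Nat). Pi (ν : Type0). Pi (τ : ν). Eq ν τ τ) (\(ω : Type0). \(n : ω). (\(η : Eq ((\(m : Type0). m) ω) n n). η) (refl ((\(l : Type0). l) ω) n)) (\(ε : Nat). \(φ : Pi (p : Type0). Pi (t : p). Eq p t t). φ) zero
  ~> \(u : Type0). \(ν : u). (\(τ : Eq ((\(ω : Type0). ω) u) ν ν). τ) (refl ((\(n : Type0). n) u) ν)
  ~> \(u : Type0). \(ν : u). refl ((\(τ : Type0). τ) u) ν
  ~> \(u : Type0). \(ν : u). refl u ν
the term's type:
  Pi (u : Type0). Pi (ν : u). Eq u ν ν


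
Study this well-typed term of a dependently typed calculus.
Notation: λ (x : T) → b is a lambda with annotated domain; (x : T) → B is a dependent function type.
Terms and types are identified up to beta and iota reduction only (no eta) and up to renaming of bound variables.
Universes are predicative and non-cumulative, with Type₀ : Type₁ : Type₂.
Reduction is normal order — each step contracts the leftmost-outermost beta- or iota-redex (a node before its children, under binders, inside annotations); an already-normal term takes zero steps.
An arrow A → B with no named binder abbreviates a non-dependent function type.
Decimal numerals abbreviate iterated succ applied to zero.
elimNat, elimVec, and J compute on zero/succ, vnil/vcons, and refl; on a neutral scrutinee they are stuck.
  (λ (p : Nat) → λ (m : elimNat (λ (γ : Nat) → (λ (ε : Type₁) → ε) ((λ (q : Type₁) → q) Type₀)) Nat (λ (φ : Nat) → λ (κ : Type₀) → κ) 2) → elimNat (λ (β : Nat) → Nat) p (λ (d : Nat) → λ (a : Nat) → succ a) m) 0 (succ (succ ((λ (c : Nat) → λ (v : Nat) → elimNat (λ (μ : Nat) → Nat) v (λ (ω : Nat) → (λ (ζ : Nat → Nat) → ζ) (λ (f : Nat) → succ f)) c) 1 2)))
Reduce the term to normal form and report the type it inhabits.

reduced normal form:
  5
inferred type:
  Nat
observation: 25 normal-order steps separate the term from its normal form.


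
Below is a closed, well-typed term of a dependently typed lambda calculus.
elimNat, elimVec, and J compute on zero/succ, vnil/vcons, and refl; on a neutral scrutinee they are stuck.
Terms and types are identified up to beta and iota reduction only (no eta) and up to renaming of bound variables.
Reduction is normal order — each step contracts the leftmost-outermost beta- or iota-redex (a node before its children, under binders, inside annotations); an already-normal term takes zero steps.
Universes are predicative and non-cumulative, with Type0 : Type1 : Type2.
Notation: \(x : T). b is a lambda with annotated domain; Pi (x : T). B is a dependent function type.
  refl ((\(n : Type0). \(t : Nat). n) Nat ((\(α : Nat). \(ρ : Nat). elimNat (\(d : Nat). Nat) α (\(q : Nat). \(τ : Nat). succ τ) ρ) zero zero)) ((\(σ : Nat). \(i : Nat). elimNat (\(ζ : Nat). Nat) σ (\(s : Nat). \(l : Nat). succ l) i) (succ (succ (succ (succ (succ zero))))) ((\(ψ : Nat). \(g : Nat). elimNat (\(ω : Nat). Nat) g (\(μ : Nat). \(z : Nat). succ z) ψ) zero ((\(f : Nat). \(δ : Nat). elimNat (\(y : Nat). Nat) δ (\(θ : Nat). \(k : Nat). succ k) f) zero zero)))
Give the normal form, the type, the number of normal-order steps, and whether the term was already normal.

normal form:
  refl Nat (succ (succ (succ (succ (succ zero)))))
type:
  Eq Nat (succ (succ (succ (succ (succ zero))))) (succ (succ (succ (succ (succ zero)))))
normal-order step count: 11
already normal: no
first redex: a beta-redex


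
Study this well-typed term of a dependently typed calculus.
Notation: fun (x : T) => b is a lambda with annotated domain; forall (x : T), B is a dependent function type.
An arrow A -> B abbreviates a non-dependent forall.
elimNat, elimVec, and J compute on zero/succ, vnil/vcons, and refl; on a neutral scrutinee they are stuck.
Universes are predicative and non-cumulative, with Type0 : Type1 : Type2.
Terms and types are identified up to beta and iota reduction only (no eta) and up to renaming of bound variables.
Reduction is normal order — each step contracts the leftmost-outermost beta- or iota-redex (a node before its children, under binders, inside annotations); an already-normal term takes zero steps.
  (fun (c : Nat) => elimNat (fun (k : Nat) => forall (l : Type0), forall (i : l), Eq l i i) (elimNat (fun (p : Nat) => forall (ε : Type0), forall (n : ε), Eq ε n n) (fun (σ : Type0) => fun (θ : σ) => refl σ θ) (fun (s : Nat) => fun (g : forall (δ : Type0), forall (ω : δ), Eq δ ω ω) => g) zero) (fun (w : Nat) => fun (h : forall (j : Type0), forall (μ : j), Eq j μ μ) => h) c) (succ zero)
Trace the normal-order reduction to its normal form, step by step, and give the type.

normal-order reduction sequence:
  (fun (c : Nat) => elimNat (fun (k : Nat) => forall (l : Type0), forall (i : l), Eq l i i) (elimNat (fun (p : Nat) => forall (ε : Type0), forall (n : ε), Eq ε n n) (fun (σ : Type0) => fun (θ : σ) => refl σ θ) (fun (s : Nat) => fun (g : forall (δ : Type0), forall (ω : δ), Eq δ ω ω) => g) zero) (fun (w : Nat) => fun (h : forall (j : Type0), forall (μ : j), Eq j μ μ) => h) c) (succ zero)
  ~> elimNat (fun (c : Nat) => forall (k : Type0), forall (l : k), Eq k l l) (elimNat (fun (i : Nat) => forall (p : Type0), forall (ε : p), Eq p ε ε) (fun (n : Type0) => fun (σ : n) => refl n σ) (fun (θ : Nat) => fun (s : forall (g : Type0), forall (δ : g), Eq g δ δ) => s) zero) (fun (ω : Nat) => fun (w : forall (h : Type0), forall (j : h), Eq h j j) => w) (succ zero)
  ~> (fun (c : Nat) => fun (k : forall (l : Type0), forall (i : l), Eq l i i) => k) zero (elimNat (fun (p : Nat) => forall (ε : Type0), forall (n : ε), Eq ε n n) (elimNat (fun (σ : Nat) => forall (θ : Type0), forall (s : θ), Eq θ s s) (fun (g : Type0) => fun (δ : g) => refl g δ) (fun (ω : Nat) => fun (w : forall (h : Type0), forall (j : h), Eq h j j) => w) zero) (fun (μ : Nat) => fun (κ : forall (v : Type0), forall (ψ : v), Eq v ψ ψ) => κ) zero)
  ~> (fun (c : forall (k : Type0), forall (l : k), Eq k l l) => c) (elimNat (fun (i : Nat) => forall (p : Type0), forall (ε : p), Eq p ε ε) (elimNat (fun (n : Nat) => forall (σ : Type0), forall (θ : σ), Eq σ θ θ) (fun (s : Type0) => fun (g : s) => refl s g) (fun (δ : Nat) => fun (ω : forall (w : Type0), forall (h : w), Eq w h h) => ω) zero) (fun (j : Nat) => fun (μ : forall (κ : Type0), forall (v : κ), Eq κ v v) => μ) zero)
  ~> elimNat (fun (c : Nat) => forall (k : Type0), forall (l : k), Eq k l l) (elimNat (fun (i : Nat) => forall (p : Type0), forall (ε : p), Eq p ε ε) (fun (n : Type0) => fun (σ : n) => refl n σ) (fun (θ : Nat) => fun (s : forall (g : Type0), forall (δ : g), Eq g δ δ) => s) zero) (fun (ω : Nat) => fun (w : forall (h : Type0), forall (j : h), Eq h j j) => w) zero
  ~> elimNat (fun (c : Nat) => forall (k : Type0), forall (l : k), Eq k l l) (fun (i : Type0) => fun (p : i) => refl i p) (fun (ε : Nat) => fun (n : forall (σ : Type0), forall (θ : σ), Eq σ θ θ) => n) zero
  ~> fun (c : Type0) => fun (k : c) => refl c k
inferred type:
  forall (c : Type0), forall (k : c), Eq c k k


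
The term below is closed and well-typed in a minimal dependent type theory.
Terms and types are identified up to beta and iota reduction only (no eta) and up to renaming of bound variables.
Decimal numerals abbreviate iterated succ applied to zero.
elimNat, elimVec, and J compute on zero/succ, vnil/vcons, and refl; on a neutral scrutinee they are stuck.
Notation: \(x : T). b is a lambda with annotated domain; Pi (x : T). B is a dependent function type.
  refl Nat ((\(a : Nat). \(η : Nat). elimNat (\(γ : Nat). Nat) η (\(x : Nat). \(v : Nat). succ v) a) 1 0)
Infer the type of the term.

inferred type:
  Eq Nat 1 1


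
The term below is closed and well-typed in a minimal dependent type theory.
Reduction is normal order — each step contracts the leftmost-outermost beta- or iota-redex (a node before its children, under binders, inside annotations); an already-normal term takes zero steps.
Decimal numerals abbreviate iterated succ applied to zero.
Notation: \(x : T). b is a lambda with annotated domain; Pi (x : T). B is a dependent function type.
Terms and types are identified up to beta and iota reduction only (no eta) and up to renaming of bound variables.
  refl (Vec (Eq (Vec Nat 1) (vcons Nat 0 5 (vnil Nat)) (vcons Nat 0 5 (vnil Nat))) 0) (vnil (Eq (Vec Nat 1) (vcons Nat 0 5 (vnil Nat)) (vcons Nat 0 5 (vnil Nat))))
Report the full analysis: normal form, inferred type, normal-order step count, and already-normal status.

normal form:
  refl (Vec (Eq (Vec Nat 1) (vcons Nat 0 5 (vnil Nat)) (vcons Nat 0 5 (vnil Nat))) 0) (vnil (Eq (Vec Nat 1) (vcons Nat 0 5 (vnil Nat)) (vcons Nat 0 5 (vnil Nat))))
type:
  Eq (Vec (Eq (Vec Nat 1) (vcons Nat 0 5 (vnil Nat)) (vcons Nat 0 5 (vnil Nat))) 0) (vnil (Eq (Vec Nat 1) (vcons Nat 0 5 (vnil Nat)) (vcons Nat 0 5 (vnil Nat)))) (vnil (Eq (Vec Nat 1) (vcons Nat 0 5 (vnil Nat)) (vcons Nat 0 5 (vnil Nat))))
normal-order step count: 0
started in normal form: yes


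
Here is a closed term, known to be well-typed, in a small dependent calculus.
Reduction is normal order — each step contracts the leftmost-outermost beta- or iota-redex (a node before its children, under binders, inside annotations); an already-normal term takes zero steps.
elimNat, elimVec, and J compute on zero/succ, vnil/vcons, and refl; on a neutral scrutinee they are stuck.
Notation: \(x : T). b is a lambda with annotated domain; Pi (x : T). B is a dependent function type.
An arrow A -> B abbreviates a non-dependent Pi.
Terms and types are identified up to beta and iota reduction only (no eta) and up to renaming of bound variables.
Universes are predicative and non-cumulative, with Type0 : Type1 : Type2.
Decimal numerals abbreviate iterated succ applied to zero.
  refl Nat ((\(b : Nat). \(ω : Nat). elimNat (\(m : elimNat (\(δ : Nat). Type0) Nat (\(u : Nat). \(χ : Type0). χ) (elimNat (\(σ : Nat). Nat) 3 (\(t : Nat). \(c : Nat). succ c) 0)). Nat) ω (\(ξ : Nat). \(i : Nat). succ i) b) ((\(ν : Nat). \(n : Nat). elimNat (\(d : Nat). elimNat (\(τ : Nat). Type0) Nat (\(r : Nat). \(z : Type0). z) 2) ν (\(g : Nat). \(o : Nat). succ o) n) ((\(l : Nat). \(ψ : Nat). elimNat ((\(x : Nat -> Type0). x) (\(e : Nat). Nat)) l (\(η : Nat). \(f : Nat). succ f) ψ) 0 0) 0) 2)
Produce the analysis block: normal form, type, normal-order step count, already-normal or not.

normal form:
  refl Nat 2
inferred type:
  Eq Nat 2 2
normal-order step count: 20
term was already normal: no
first redex: a beta-redex


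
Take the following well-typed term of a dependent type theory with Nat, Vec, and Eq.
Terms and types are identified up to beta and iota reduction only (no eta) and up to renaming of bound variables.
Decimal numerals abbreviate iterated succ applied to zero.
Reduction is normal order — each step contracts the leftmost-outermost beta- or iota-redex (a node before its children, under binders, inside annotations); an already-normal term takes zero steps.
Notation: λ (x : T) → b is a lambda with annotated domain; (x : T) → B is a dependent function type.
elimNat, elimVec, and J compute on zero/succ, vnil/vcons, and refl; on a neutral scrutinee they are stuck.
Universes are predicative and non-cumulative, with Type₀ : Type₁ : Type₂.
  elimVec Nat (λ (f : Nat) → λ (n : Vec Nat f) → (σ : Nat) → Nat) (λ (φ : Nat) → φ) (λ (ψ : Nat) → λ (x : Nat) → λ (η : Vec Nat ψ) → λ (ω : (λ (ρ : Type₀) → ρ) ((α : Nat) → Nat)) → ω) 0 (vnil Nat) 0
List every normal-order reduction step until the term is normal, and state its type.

reduction (normal order):
  elimVec Nat (λ (f : Nat) → λ (n : Vec Nat f) → (σ : Nat) → Nat) (λ (φ : Nat) → φ) (λ (ψ : Nat) → λ (x : Nat) → λ (η : Vec Nat ψ) → λ (ω : (λ (ρ : Type₀) → ρ) ((α : Nat) → Nat)) → ω) 0 (vnil Nat) 0
  ~> (λ (f : Nat) → f) 0
  ~> 0
inferred type:
  Nat


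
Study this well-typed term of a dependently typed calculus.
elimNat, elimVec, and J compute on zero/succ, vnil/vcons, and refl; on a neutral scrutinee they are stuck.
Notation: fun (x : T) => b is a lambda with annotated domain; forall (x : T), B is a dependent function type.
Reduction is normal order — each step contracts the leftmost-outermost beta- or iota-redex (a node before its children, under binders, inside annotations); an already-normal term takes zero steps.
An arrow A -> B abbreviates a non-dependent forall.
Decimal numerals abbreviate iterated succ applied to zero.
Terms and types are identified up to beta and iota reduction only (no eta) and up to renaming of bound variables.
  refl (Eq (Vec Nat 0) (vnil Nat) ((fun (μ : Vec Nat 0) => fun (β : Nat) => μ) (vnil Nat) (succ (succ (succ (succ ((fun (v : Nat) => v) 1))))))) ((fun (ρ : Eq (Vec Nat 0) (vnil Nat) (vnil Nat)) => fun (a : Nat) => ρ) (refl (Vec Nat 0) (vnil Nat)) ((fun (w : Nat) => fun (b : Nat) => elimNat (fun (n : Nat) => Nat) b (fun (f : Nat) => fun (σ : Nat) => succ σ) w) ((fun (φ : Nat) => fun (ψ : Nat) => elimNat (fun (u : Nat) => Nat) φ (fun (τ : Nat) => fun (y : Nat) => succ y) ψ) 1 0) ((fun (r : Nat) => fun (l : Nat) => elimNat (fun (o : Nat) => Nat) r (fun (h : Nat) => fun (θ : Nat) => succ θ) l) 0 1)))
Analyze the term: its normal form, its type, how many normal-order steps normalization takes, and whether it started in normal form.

resulting normal form:
  refl (Eq (Vec Nat 0) (vnil Nat) (vnil Nat)) (refl (Vec Nat 0) (vnil Nat))
the term's type:
  Eq (Eq (Vec Nat 0) (vnil Nat) (vnil Nat)) (refl (Vec Nat 0) (vnil Nat)) (refl (Vec Nat 0) (vnil Nat))
reduction steps (normal order): 4
already normal: no
first contracted redex: a beta-redex


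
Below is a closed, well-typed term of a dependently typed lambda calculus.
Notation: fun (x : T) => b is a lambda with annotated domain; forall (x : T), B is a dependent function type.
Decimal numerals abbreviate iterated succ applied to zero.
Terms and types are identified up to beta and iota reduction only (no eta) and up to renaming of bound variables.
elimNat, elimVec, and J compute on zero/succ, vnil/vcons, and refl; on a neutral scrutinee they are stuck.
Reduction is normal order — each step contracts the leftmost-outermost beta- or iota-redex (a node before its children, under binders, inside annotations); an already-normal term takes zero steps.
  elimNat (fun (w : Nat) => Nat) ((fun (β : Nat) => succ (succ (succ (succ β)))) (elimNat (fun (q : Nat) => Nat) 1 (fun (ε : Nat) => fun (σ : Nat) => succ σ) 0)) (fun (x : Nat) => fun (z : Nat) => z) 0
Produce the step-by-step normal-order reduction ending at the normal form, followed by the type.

normal-order reduction:
  elimNat (fun (w : Nat) => Nat) ((fun (β : Nat) => succ (succ (succ (succ β)))) (elimNat (fun (q : Nat) => Nat) 1 (fun (ε : Nat) => fun (σ : Nat) => succ σ) 0)) (fun (x : Nat) => fun (z : Nat) => z) 0
  ~> (fun (w : Nat) => succ (succ (succ (succ w)))) (elimNat (fun (β : Nat) => Nat) 1 (fun (q : Nat) => fun (ε : Nat) => succ ε) 0)
  ~> succ (succ (succ (succ (elimNat (fun (w : Nat) => Nat) 1 (fun (β : Nat) => fun (q : Nat) => succ q) 0))))
  ~> 5
the term's type:
  Nat


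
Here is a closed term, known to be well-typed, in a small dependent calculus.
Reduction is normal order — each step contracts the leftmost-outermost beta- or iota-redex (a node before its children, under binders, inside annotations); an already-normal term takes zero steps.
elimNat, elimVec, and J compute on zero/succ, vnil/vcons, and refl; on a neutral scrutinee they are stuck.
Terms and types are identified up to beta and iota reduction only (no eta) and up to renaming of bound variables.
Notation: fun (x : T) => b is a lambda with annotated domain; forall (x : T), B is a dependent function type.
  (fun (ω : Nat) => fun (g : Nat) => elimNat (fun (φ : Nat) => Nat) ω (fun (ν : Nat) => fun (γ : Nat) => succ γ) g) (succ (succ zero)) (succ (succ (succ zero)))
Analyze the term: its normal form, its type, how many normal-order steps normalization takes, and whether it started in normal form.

reduced normal form:
  succ (succ (succ (succ (succ zero))))
type:
  Nat
steps to reach normal form (normal order): 12
started in normal form: no
first redex: a beta-redex


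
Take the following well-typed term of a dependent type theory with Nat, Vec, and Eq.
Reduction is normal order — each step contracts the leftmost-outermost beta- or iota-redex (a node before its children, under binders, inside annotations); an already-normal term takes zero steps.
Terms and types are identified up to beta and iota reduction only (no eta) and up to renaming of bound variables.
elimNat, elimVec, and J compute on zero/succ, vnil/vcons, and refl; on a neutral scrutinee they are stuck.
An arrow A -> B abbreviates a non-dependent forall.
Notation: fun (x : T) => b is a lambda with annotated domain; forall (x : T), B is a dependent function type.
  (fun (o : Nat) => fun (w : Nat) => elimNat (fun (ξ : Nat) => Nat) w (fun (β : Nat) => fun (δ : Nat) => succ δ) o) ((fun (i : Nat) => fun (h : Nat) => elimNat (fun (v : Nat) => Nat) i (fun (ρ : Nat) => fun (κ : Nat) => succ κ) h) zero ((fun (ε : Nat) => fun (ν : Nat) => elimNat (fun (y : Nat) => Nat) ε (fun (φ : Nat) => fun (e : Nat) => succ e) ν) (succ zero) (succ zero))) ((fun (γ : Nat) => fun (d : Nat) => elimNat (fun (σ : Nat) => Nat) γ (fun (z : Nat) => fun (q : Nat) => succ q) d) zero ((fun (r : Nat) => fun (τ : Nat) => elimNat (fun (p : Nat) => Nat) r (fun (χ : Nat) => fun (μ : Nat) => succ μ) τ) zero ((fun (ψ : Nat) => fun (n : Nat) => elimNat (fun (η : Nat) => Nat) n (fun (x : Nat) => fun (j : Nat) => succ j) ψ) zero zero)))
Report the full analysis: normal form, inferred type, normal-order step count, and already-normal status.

normal form:
  succ (succ zero)
type:
  Nat
reduction steps (normal order): 33
already normal: no
first contracted redex: a beta-redex


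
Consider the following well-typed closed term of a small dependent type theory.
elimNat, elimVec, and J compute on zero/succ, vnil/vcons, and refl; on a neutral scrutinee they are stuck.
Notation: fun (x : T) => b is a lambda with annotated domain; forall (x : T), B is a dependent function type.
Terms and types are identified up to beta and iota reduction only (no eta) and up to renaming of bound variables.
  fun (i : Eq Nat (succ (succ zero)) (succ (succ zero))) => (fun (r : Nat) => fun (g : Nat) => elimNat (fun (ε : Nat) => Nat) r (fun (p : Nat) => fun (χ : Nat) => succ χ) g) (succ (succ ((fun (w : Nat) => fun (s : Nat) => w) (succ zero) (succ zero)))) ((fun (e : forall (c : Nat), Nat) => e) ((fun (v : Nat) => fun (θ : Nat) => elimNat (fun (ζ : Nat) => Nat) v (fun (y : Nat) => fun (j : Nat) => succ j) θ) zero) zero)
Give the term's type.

type:
  forall (i : Eq Nat (succ (succ zero)) (succ (succ zero))), Nat


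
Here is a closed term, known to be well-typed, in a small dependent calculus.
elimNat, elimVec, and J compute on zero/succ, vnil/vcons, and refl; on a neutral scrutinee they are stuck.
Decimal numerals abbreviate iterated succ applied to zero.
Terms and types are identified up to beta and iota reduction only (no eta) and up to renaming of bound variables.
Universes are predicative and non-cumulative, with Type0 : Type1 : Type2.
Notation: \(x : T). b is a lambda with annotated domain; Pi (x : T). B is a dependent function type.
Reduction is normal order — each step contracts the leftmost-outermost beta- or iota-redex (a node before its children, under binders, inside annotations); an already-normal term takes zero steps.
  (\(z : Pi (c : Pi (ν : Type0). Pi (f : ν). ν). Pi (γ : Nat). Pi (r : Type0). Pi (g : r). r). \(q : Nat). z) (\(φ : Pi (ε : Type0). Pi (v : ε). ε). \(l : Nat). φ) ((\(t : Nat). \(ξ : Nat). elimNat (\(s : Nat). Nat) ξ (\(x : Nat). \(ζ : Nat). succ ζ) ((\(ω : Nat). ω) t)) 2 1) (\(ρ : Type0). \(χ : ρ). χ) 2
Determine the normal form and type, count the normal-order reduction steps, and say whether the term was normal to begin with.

normal form:
  \(z : Type0). \(c : z). c
the term's type:
  Pi (z : Type0). Pi (c : z). z
reduction steps (normal order): 4
started in normal form: no
first contracted redex: a beta-redex


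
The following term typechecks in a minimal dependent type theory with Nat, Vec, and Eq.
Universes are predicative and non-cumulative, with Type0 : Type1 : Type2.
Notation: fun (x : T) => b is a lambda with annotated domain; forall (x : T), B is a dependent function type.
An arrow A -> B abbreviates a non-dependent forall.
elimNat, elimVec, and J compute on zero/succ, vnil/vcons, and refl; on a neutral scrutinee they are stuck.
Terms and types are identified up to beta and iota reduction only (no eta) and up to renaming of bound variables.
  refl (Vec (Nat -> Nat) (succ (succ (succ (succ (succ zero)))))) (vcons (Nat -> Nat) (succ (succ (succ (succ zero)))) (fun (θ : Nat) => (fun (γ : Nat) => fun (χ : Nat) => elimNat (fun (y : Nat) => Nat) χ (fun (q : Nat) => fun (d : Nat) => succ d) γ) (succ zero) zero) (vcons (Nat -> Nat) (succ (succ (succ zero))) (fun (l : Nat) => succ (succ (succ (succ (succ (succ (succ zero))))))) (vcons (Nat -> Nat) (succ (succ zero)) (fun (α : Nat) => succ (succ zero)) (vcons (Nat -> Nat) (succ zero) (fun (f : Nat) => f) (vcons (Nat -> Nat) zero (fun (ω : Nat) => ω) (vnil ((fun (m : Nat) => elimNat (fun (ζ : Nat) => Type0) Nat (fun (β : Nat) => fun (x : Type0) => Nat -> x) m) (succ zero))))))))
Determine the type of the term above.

the term's type:
  Eq (Vec (Nat -> Nat) (succ (succ (succ (succ (succ zero)))))) (vcons (Nat -> Nat) (succ (succ (succ (succ zero)))) (fun (θ : Nat) => succ zero) (vcons (Nat -> Nat) (succ (succ (succ zero))) (fun (γ : Nat) => succ (succ (succ (succ (succ (succ (succ zero))))))) (vcons (Nat -> Nat) (succ (succ zero)) (fun (χ : Nat) => succ (succ zero)) (vcons (Nat -> Nat) (succ zero) (fun (y : Nat) => y) (vcons (Nat -> Nat) zero (fun (q : Nat) => q) (vnil (Nat -> Nat))))))) (vcons (Nat -> Nat) (succ (succ (succ (succ zero)))) (fun (d : Nat) => succ zero) (vcons (Nat -> Nat) (succ (succ (succ zero))) (fun (l : Nat) => succ (succ (succ (succ (succ (succ (succ zero))))))) (vcons (Nat -> Nat) (succ (succ zero)) (fun (α : Nat) => succ (succ zero)) (vcons (Nat -> Nat) (succ zero) (fun (f : Nat) => f) (vcons (Nat -> Nat) zero (fun (ω : Nat) => ω) (vnil (Nat -> Nat)))))))


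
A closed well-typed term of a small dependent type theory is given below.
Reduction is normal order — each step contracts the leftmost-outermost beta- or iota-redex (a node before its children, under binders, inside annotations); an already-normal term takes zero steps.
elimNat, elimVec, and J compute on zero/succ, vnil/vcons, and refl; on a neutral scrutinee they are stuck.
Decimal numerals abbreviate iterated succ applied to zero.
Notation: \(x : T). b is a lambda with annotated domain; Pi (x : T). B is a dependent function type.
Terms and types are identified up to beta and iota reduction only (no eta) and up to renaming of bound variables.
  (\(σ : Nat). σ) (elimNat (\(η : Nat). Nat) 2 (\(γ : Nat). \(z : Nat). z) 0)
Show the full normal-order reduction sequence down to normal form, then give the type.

normal-order reduction:
  (\(σ : Nat). σ) (elimNat (\(η : Nat). Nat) 2 (\(γ : Nat). \(z : Nat). z) 0)
  ~> elimNat (\(σ : Nat). Nat) 2 (\(η : Nat). \(γ : Nat). γ) 0
  ~> 2
type:
  Nat


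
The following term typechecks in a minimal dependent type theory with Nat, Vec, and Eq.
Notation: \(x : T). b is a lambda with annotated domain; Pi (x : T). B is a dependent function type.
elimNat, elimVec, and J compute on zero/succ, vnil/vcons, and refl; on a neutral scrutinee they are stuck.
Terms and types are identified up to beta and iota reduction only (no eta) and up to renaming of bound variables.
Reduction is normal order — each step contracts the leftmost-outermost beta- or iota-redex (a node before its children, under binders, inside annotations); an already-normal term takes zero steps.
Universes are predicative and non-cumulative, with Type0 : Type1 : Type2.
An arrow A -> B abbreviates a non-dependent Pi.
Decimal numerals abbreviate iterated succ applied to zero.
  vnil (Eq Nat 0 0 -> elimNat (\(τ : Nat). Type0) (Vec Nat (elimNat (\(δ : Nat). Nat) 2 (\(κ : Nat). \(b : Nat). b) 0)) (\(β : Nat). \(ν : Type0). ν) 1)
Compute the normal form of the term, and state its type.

reduced normal form:
  vnil (Eq Nat 0 0 -> Vec Nat 2)
the term's type:
  Vec (Eq Nat 0 0 -> Vec Nat 2) 0
observation: reduction starts at an elimNat iota-redex, and 5 normal-order steps reach the normal form.


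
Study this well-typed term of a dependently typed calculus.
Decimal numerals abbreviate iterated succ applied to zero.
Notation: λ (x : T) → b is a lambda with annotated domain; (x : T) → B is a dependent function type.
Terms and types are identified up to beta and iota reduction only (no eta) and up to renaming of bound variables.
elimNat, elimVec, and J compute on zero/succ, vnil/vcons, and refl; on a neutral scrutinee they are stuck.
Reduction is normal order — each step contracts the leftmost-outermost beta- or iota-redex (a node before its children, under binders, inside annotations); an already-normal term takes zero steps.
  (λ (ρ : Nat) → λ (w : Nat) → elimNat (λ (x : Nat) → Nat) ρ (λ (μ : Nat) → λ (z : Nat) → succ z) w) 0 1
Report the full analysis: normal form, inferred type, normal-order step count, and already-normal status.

reduced normal form:
  1
the term's type:
  Nat
steps to reach normal form (normal order): 6
started in normal form: no
first contracted redex: a beta-redex


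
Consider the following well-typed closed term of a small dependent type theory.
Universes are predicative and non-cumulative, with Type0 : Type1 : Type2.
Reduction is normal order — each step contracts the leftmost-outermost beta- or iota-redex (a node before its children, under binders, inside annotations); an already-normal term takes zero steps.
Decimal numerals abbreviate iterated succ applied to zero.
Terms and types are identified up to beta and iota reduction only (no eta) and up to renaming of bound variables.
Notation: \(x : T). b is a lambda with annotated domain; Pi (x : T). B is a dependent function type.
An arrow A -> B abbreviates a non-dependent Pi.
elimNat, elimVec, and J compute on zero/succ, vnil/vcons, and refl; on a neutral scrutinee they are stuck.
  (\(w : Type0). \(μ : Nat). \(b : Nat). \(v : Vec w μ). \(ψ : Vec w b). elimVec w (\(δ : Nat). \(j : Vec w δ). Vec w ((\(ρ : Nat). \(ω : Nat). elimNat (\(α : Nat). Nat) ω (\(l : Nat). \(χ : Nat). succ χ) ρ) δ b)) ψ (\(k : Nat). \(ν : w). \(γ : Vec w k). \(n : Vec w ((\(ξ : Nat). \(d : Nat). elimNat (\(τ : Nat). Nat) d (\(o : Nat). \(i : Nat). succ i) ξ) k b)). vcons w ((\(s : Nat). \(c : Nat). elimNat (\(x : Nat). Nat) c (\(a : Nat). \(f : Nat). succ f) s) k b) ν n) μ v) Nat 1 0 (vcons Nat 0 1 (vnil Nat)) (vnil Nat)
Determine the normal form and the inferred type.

resulting normal form:
  vcons Nat 0 1 (vnil Nat)
type:
  Vec Nat 1


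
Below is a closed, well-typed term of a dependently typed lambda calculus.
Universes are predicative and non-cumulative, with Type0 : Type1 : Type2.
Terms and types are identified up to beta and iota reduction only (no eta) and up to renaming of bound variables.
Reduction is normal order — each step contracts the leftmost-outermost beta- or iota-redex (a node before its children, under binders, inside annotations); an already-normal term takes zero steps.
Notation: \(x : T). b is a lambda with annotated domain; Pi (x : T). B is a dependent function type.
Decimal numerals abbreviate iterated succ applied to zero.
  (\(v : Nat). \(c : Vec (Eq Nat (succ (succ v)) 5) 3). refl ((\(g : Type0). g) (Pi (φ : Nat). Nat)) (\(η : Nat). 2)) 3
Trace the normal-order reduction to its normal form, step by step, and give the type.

normal-order reduction:
  (\(v : Nat). \(c : Vec (Eq Nat (succ (succ v)) 5) 3). refl ((\(g : Type0). g) (Pi (φ : Nat). Nat)) (\(η : Nat). 2)) 3
  ~> \(v : Vec (Eq Nat 5 5) 3). refl ((\(c : Type0). c) (Pi (g : Nat). Nat)) (\(φ : Nat). 2)
  ~> \(v : Vec (Eq Nat 5 5) 3). refl (Pi (c : Nat). Nat) (\(g : Nat). 2)
type:
  Pi (v : Vec (Eq Nat 5 5) 3). Eq (Pi (c : Nat). Nat) (\(g : Nat). 2) (\(φ : Nat). 2)


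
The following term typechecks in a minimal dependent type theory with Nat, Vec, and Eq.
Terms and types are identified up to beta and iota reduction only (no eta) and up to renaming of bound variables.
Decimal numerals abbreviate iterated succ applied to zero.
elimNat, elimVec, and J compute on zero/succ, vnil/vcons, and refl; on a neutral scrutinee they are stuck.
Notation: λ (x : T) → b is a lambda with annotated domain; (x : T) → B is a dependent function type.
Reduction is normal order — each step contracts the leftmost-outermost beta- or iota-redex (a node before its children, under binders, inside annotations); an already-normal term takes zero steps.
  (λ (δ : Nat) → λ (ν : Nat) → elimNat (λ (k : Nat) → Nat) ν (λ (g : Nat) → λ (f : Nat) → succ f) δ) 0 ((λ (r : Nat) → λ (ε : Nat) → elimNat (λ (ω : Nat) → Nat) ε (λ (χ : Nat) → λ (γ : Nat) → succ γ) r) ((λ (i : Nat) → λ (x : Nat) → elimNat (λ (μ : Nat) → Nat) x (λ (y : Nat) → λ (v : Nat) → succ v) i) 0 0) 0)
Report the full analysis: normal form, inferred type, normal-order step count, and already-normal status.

resulting normal form:
  0
the term's type:
  Nat
normal-order step count: 9
started in normal form: no
first redex: a beta-redex


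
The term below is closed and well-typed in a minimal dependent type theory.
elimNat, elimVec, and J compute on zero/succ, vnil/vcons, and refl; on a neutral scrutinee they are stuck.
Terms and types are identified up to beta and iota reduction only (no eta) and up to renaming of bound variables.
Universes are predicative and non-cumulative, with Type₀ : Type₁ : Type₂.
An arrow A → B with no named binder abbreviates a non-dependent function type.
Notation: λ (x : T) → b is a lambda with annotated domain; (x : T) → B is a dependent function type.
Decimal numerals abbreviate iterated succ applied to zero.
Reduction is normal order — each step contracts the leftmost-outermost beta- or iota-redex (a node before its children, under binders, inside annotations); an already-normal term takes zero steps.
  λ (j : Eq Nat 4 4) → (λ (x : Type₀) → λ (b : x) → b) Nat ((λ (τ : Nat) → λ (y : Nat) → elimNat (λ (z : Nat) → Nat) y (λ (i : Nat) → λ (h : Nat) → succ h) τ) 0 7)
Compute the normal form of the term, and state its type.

resulting normal form:
  λ (j : Eq Nat 4 4) → 7
type:
  Eq Nat 4 4 → Nat
observation: the first redex contracted is a beta-redex; the normal form is reached in 5 normal-order steps.


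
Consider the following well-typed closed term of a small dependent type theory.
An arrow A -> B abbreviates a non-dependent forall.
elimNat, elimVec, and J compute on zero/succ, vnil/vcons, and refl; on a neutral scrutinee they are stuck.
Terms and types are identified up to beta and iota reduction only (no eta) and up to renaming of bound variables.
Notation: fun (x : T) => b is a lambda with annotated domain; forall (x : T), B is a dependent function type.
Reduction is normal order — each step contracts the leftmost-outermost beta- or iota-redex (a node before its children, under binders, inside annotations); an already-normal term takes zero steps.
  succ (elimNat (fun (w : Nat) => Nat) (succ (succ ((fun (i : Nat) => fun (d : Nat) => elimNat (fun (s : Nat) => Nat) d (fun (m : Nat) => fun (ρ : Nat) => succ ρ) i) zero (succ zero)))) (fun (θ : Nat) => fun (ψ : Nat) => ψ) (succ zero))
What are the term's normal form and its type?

reduced normal form:
  succ (succ (succ (succ zero)))
type:
  Nat
observation: the leftmost-outermost redex is an elimNat iota-redex, and normalization takes 7 steps.
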